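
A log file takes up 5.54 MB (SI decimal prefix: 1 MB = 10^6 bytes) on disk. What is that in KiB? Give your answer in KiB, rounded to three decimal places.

5.54 MB = 5.54 × 10^6 bytes = 5,540,000 bytes
1 KiB = 1,024 bytes
5,540,000 / 1,024 = 5,410.156 KiB

5,410.156 KiB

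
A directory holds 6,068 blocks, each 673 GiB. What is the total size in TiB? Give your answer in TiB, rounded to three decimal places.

3,988.051 TiB

Total = 6,068 × 673 GiB = 4,083,764 GiB
= 4,083,764 × 1,073,741,824 bytes = 4,384,908,206,145,536 bytes
1 TiB = 1,099,511,627,776 bytes
4,384,908,206,145,536 / 1,099,511,627,776 = 3,988.051 TiB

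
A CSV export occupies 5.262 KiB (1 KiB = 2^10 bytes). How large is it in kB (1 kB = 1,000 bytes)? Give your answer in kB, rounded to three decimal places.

5.388 kB

5.262 KiB = 5.262 × 2^10 bytes = 5,388.288 bytes
1 kB = 10^3 bytes = 1,000 bytes
5,388.288 / 1,000 = 5.388 kB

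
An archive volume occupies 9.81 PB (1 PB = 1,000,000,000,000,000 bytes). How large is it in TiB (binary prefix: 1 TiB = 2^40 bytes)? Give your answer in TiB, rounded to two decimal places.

8,922.14 TiB

9.81 PB = 9.81 × 10^15 bytes = 9,810,000,000,000,000 bytes
1 TiB = 2^40 bytes = 1,099,511,627,776 bytes
9,810,000,000,000,000 / 1,099,511,627,776 = 8,922.14 TiB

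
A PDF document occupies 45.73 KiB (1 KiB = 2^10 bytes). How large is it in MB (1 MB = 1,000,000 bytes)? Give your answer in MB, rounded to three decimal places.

0.047 MB

45.73 KiB = 45.73 × 2^10 bytes = 46,827.52 bytes
1 MB = 10^6 bytes = 1,000,000 bytes
46,827.52 / 1,000,000 = 0.047 MB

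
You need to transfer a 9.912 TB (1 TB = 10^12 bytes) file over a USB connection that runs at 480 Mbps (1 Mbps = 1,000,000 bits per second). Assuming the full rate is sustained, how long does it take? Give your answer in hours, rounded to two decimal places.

9.912 TB = 9,912,000,000,000 bytes = 79,296,000,000,000 bits
480 Mbps = 480,000,000 bits/s
time = 79,296,000,000,000 / 480,000,000 = 165,200.0000 s
165,200.0000 s / 3600 = 45.89 hours

45.89 hours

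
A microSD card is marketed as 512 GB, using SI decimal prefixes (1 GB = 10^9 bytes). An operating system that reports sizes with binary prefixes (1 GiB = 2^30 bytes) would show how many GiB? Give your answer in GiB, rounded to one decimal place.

476.8 GiB

512 GB = 512 × 10^9 bytes = 512,000,000,000 bytes
1 GiB = 2^30 bytes = 1,073,741,824 bytes
512,000,000,000 / 1,073,741,824 = 476.8 GiB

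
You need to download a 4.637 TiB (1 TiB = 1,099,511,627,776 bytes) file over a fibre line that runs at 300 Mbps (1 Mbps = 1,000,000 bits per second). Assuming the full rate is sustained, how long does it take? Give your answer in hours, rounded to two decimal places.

37.77 hours

4.637 TiB = 5,098,435,417,997.312 bytes = 40,787,483,343,978.496 bits
300 Mbps = 300,000,000 bits/s
time = 40,787,483,343,978.496 / 300,000,000 = 135,958.2778 s
135,958.2778 s / 3600 = 37.77 hours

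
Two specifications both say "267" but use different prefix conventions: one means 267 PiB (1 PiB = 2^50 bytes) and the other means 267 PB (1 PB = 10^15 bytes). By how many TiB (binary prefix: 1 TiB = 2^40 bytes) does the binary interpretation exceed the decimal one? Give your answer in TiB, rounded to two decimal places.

267 PiB = 267 × 1,125,899,906,842,624 = 300,615,275,126,980,608 bytes
267 PB = 267 × 1,000,000,000,000,000 = 267,000,000,000,000,000 bytes
difference = 33,615,275,126,980,608 bytes
33,615,275,126,980,608 / 1,099,511,627,776 = 30,572.91 TiB

30,572.91 TiB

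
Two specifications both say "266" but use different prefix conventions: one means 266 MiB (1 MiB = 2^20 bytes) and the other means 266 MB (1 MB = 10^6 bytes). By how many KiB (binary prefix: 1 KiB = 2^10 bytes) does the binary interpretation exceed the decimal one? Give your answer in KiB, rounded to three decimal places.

12,618.375 KiB

266 MiB = 266 × 1,048,576 = 278,921,216 bytes
266 MB = 266 × 1,000,000 = 266,000,000 bytes
difference = 12,921,216 bytes
12,921,216 / 1,024 = 12,618.375 KiB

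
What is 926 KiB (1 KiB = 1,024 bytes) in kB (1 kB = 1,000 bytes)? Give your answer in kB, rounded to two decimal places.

926 KiB × 1,024 bytes/KiB = 948,224 bytes
1 kB = 1,000 bytes
948,224 / 1,000 = 948.22 kB

948.22 kB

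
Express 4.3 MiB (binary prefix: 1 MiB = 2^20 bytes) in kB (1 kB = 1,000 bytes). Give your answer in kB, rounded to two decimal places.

4.3 MiB × 1,048,576 bytes/MiB = 4,508,876.8 bytes
1 kB = 10^3 bytes = 1,000 bytes
4,508,876.8 / 1,000 = 4,508.88 kB

4,508.88 kB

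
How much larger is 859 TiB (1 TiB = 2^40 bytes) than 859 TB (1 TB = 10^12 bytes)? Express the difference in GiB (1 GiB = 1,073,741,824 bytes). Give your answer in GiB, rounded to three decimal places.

859 TiB = 859 × 1,099,511,627,776 = 944,480,488,259,584 bytes
859 TB = 859 × 1,000,000,000,000 = 859,000,000,000,000 bytes
difference = 85,480,488,259,584 bytes
85,480,488,259,584 / 1,073,741,824 = 79,609.908 GiB

79,609.908 GiB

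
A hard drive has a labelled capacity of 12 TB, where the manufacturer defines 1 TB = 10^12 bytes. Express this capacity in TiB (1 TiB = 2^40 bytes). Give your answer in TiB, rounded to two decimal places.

10.91 TiB

12 TB × 1,000,000,000,000 bytes/TB = 12,000,000,000,000 bytes
1 TiB = 2^40 bytes = 1,099,511,627,776 bytes
12,000,000,000,000 / 1,099,511,627,776 = 10.91 TiB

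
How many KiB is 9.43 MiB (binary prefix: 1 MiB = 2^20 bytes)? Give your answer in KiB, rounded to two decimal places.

9.43 MiB = 9.43 × 2^20 bytes = 9,888,071.68 bytes
1 KiB = 2^10 bytes = 1,024 bytes
9,888,071.68 / 1,024 = 9,656.32 KiB

9,656.32 KiB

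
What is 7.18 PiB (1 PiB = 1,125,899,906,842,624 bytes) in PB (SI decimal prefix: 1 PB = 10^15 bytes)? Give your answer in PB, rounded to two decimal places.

7.18 PiB × 1,125,899,906,842,624 bytes/PiB = 8,083,961,331,130,040.32 bytes
1 PB = 1,000,000,000,000,000 bytes
8,083,961,331,130,040.32 / 1,000,000,000,000,000 = 8.08 PB

8.08 PB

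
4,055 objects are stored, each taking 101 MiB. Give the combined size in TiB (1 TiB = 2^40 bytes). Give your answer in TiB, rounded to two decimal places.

Total = 4,055 × 101 MiB = 409,555 MiB
= 409,555 × 1,048,576 bytes = 429,449,543,680 bytes
1 TiB = 1,099,511,627,776 bytes
429,449,543,680 / 1,099,511,627,776 = 0.39 TiB

0.39 TiB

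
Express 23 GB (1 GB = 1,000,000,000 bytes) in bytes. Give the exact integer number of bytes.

23 × 1,000,000,000 = 23,000,000,000 bytes

23,000,000,000 bytes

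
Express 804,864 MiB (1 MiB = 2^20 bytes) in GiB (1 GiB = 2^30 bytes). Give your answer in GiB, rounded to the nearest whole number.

804,864 MiB × 1,048,576 bytes/MiB = 843,961,073,664 bytes
1 GiB = 2^30 bytes = 1,073,741,824 bytes
843,961,073,664 / 1,073,741,824 = 786 GiB

786 GiB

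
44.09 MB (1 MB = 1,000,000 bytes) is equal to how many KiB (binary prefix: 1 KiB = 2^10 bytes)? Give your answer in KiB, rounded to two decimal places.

43,056.64 KiB

44.09 MB × 1,000,000 bytes/MB = 44,090,000 bytes
1 KiB = 1,024 bytes
44,090,000 / 1,024 = 43,056.64 KiB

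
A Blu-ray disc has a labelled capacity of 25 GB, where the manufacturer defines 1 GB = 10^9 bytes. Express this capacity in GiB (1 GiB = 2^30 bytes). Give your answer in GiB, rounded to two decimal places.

25 GB = 25 × 10^9 bytes = 25,000,000,000 bytes
1 GiB = 2^30 bytes = 1,073,741,824 bytes
25,000,000,000 / 1,073,741,824 = 23.28 GiB

23.28 GiB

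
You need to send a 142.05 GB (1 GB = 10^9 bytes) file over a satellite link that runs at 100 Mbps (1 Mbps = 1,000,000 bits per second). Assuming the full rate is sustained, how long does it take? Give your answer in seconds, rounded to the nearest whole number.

142.05 GB = 142,050,000,000 bytes = 1,136,400,000,000 bits
100 Mbps = 100,000,000 bits/s
time = 1,136,400,000,000 / 100,000,000 = 11,364 s

11,364 seconds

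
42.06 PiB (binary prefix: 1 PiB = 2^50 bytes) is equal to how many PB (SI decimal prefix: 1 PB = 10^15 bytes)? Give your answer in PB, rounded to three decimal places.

42.06 PiB = 42.06 × 2^50 bytes = 47,355,350,081,800,765.44 bytes
1 PB = 1,000,000,000,000,000 bytes
47,355,350,081,800,765.44 / 1,000,000,000,000,000 = 47.355 PB

47.355 PB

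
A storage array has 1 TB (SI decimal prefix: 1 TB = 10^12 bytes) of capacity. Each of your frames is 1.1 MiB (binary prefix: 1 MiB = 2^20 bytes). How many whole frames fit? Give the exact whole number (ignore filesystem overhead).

866,976

Capacity: 1 TB = 1,000,000,000,000 bytes
Per item: 1.1 MiB = 1,153,433.6 bytes
⌊1,000,000,000,000 / 1,153,433.6⌋ = 866,976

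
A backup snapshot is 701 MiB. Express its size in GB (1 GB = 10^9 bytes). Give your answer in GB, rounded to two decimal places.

0.74 GB

701 MiB = 701 × 2^20 bytes = 735,051,776 bytes
1 GB = 1,000,000,000 bytes
735,051,776 / 1,000,000,000 = 0.74 GB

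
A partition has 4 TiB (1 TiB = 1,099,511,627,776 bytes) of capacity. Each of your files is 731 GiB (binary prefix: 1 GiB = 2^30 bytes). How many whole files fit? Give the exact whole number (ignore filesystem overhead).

5

Capacity: 4 TiB = 4,398,046,511,104 bytes
Per item: 731 GiB = 784,905,273,344 bytes
⌊4,398,046,511,104 / 784,905,273,344⌋ = 5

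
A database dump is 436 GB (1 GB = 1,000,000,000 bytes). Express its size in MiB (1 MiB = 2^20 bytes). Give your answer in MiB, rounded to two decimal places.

415,802.00 MiB

436 GB × 1,000,000,000 bytes/GB = 436,000,000,000 bytes
1 MiB = 1,048,576 bytes
436,000,000,000 / 1,048,576 = 415,802.00 MiB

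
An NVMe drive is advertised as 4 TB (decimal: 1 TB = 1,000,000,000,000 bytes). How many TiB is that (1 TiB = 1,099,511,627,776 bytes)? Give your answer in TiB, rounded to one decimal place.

3.6 TiB

4 TB × 1,000,000,000,000 bytes/TB = 4,000,000,000,000 bytes
1 TiB = 2^40 bytes = 1,099,511,627,776 bytes
4,000,000,000,000 / 1,099,511,627,776 = 3.6 TiB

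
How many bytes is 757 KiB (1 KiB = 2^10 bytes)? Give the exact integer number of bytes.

757 × 1,024 = 775,168 bytes  (1 KiB = 2^10 bytes)

775,168 bytes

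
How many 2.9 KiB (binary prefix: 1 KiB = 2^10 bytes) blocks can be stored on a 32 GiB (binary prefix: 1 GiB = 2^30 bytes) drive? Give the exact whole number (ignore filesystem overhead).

Capacity: 32 GiB = 34,359,738,368 bytes
Per item: 2.9 KiB = 2,969.6 bytes
⌊34,359,738,368 / 2,969.6⌋ = 11,570,493

11,570,493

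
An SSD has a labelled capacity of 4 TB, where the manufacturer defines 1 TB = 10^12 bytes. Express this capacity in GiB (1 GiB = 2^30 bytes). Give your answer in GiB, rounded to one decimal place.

4 TB × 1,000,000,000,000 bytes/TB = 4,000,000,000,000 bytes
1 GiB = 1,073,741,824 bytes
4,000,000,000,000 / 1,073,741,824 = 3,725.3 GiB

3,725.3 GiB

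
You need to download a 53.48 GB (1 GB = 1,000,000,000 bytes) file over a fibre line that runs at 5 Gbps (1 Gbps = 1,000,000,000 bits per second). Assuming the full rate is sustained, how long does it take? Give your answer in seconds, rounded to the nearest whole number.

53.48 GB = 53,480,000,000 bytes = 427,840,000,000 bits
5 Gbps = 5,000,000,000 bits/s
time = 427,840,000,000 / 5,000,000,000 = 86 s

86 seconds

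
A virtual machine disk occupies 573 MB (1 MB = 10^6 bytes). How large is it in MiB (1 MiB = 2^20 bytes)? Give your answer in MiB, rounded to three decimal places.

546.455 MiB

573 MB = 573 × 10^6 bytes = 573,000,000 bytes
1 MiB = 1,048,576 bytes
573,000,000 / 1,048,576 = 546.455 MiB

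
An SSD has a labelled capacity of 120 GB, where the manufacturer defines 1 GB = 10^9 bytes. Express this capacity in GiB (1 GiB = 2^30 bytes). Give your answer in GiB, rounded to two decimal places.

120 GB × 1,000,000,000 bytes/GB = 120,000,000,000 bytes
1 GiB = 1,073,741,824 bytes
120,000,000,000 / 1,073,741,824 = 111.76 GiB

111.76 GiB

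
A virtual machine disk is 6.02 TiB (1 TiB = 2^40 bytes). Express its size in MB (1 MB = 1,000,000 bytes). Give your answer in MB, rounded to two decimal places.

6.02 TiB × 1,099,511,627,776 bytes/TiB = 6,619,059,999,211.52 bytes
1 MB = 1,000,000 bytes
6,619,059,999,211.52 / 1,000,000 = 6,619,060.00 MB

6,619,060.00 MB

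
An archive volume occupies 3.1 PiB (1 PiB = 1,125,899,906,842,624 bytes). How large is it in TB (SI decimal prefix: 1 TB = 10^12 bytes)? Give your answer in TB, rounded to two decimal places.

3,490.29 TB

3.1 PiB = 3.1 × 2^50 bytes = 3,490,289,711,212,134.4 bytes
1 TB = 10^12 bytes = 1,000,000,000,000 bytes
3,490,289,711,212,134.4 / 1,000,000,000,000 = 3,490.29 TB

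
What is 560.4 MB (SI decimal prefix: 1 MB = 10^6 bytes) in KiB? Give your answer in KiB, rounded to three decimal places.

547,265.625 KiB

560.4 MB = 560.4 × 10^6 bytes = 560,400,000 bytes
1 KiB = 2^10 bytes = 1,024 bytes
560,400,000 / 1,024 = 547,265.625 KiB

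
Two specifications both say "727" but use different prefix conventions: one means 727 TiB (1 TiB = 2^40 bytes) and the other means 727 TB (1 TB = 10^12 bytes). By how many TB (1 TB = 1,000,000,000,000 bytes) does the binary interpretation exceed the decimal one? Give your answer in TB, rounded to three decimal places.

727 TiB = 727 × 1,099,511,627,776 = 799,344,953,393,152 bytes
727 TB = 727 × 1,000,000,000,000 = 727,000,000,000,000 bytes
difference = 72,344,953,393,152 bytes
72,344,953,393,152 / 1,000,000,000,000 = 72.345 TB

72.345 TB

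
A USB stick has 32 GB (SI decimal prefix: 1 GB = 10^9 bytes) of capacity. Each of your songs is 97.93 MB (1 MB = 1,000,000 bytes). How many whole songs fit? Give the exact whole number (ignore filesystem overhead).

Capacity: 32 GB = 32,000,000,000 bytes
Per item: 97.93 MB = 97,930,000 bytes
⌊32,000,000,000 / 97,930,000⌋ = 326

326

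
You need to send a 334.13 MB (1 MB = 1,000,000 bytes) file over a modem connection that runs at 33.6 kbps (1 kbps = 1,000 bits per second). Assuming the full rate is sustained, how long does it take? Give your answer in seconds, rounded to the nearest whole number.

334.13 MB = 334,130,000 bytes = 2,673,040,000 bits
33.6 kbps = 33,600 bits/s
time = 2,673,040,000 / 33,600 = 79,555 s

79,555 seconds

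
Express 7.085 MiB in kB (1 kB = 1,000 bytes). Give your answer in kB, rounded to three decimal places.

7.085 MiB × 1,048,576 bytes/MiB = 7,429,160.96 bytes
1 kB = 10^3 bytes = 1,000 bytes
7,429,160.96 / 1,000 = 7,429.161 kB

7,429.161 kB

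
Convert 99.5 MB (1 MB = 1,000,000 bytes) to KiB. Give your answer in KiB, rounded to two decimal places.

97,167.97 KiB

99.5 MB × 1,000,000 bytes/MB = 99,500,000 bytes
1 KiB = 2^10 bytes = 1,024 bytes
99,500,000 / 1,024 = 97,167.97 KiB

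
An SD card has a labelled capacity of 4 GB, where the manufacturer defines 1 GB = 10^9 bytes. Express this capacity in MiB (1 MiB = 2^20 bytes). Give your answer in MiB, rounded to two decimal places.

4 GB × 1,000,000,000 bytes/GB = 4,000,000,000 bytes
1 MiB = 1,048,576 bytes
4,000,000,000 / 1,048,576 = 3,814.70 MiB

3,814.70 MiB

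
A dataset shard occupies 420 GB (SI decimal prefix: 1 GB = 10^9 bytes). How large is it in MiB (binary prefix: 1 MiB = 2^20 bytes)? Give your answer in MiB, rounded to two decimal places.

400,543.21 MiB

420 GB = 420 × 10^9 bytes = 420,000,000,000 bytes
1 MiB = 1,048,576 bytes
420,000,000,000 / 1,048,576 = 400,543.21 MiB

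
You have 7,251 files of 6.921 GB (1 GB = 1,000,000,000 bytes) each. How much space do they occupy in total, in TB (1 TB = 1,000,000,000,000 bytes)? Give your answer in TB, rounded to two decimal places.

Total = 7,251 × 6.921 GB = 50184.171 GB
= 50184.171 × 1,000,000,000 bytes = 50,184,171,000,000 bytes
1 TB = 1,000,000,000,000 bytes
50,184,171,000,000 / 1,000,000,000,000 = 50.18 TB

50.18 TB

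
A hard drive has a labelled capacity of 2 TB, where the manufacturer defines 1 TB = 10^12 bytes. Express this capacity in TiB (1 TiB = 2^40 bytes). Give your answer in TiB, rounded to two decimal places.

2 TB = 2 × 10^12 bytes = 2,000,000,000,000 bytes
1 TiB = 2^40 bytes = 1,099,511,627,776 bytes
2,000,000,000,000 / 1,099,511,627,776 = 1.82 TiB

1.82 TiB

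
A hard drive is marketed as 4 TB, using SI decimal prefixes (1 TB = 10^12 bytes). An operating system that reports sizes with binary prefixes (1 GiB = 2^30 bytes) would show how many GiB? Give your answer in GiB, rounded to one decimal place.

4 TB = 4 × 10^12 bytes = 4,000,000,000,000 bytes
1 GiB = 1,073,741,824 bytes
4,000,000,000,000 / 1,073,741,824 = 3,725.3 GiB

3,725.3 GiB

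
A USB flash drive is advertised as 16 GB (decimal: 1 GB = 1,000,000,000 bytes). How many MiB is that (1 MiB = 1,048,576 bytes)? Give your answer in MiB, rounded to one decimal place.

15,258.8 MiB

16 GB = 16 × 10^9 bytes = 16,000,000,000 bytes
1 MiB = 2^20 bytes = 1,048,576 bytes
16,000,000,000 / 1,048,576 = 15,258.8 MiB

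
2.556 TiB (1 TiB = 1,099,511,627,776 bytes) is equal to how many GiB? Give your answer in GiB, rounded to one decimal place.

2.556 TiB = 2.556 × 2^40 bytes = 2,810,351,720,595.456 bytes
1 GiB = 1,073,741,824 bytes
2,810,351,720,595.456 / 1,073,741,824 = 2,617.3 GiB

2,617.3 GiB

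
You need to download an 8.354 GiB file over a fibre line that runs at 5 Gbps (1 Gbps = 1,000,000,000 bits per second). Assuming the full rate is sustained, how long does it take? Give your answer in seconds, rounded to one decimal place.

8.354 GiB = 8,970,039,197.696 bytes = 71,760,313,581.568 bits
5 Gbps = 5,000,000,000 bits/s
time = 71,760,313,581.568 / 5,000,000,000 = 14.4 s

14.4 seconds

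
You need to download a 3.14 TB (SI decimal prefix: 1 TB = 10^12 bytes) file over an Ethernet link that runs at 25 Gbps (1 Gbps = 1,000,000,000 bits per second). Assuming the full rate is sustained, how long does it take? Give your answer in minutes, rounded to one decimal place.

16.7 minutes

3.14 TB = 3,140,000,000,000 bytes = 25,120,000,000,000 bits
25 Gbps = 25,000,000,000 bits/s
time = 25,120,000,000,000 / 25,000,000,000 = 1,004.80 s
1,004.80 s / 60 = 16.7 minutes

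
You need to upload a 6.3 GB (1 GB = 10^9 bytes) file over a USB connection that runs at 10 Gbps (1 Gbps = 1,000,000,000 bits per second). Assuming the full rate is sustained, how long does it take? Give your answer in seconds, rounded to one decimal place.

6.3 GB = 6,300,000,000 bytes = 50,400,000,000 bits
10 Gbps = 10,000,000,000 bits/s
time = 50,400,000,000 / 10,000,000,000 = 5.0 s

5.0 seconds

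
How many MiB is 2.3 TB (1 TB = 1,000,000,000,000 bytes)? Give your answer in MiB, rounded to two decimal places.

2.3 TB = 2.3 × 10^12 bytes = 2,300,000,000,000 bytes
1 MiB = 1,048,576 bytes
2,300,000,000,000 / 1,048,576 = 2,193,450.93 MiB

2,193,450.93 MiB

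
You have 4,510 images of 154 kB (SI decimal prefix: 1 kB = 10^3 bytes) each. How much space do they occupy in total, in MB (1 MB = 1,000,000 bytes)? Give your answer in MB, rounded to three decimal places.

Total = 4,510 × 154 kB = 694,540 kB
= 694,540 × 1,000 bytes = 694,540,000 bytes
1 MB = 1,000,000 bytes
694,540,000 / 1,000,000 = 694.540 MB

694.540 MB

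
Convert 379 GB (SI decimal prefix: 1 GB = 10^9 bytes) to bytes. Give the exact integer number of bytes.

379 × 1,000,000,000 = 379,000,000,000 bytes

379,000,000,000 bytes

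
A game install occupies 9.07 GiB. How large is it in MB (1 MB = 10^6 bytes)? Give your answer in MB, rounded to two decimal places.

9.07 GiB × 1,073,741,824 bytes/GiB = 9,738,838,343.68 bytes
1 MB = 10^6 bytes = 1,000,000 bytes
9,738,838,343.68 / 1,000,000 = 9,738.84 MB

9,738.84 MB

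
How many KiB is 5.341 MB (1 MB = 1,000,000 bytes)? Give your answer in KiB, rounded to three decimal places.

5,215.820 KiB

5.341 MB = 5.341 × 10^6 bytes = 5,341,000 bytes
1 KiB = 1,024 bytes
5,341,000 / 1,024 = 5,215.820 KiB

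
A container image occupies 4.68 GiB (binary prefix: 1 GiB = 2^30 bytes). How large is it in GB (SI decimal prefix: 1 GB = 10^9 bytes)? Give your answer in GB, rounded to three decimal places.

4.68 GiB × 1,073,741,824 bytes/GiB = 5,025,111,736.32 bytes
1 GB = 10^9 bytes = 1,000,000,000 bytes
5,025,111,736.32 / 1,000,000,000 = 5.025 GB

5.025 GB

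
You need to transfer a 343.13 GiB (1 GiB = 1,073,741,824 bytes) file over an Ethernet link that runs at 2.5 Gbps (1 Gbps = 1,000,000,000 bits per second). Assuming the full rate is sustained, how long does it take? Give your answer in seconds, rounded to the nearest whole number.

1,179 seconds

343.13 GiB = 368,433,032,069.12 bytes = 2,947,464,256,552.96 bits
2.5 Gbps = 2,500,000,000 bits/s
time = 2,947,464,256,552.96 / 2,500,000,000 = 1,179 s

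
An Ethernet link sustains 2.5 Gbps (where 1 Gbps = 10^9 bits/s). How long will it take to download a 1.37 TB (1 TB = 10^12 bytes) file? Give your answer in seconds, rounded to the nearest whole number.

4,384 seconds

1.37 TB = 1,370,000,000,000 bytes = 10,960,000,000,000 bits
2.5 Gbps = 2,500,000,000 bits/s
time = 10,960,000,000,000 / 2,500,000,000 = 4,384 s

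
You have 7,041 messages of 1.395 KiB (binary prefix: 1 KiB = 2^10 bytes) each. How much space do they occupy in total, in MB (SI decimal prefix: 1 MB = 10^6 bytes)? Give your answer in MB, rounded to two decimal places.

10.06 MB

Total = 7,041 × 1.395 KiB = 9822.195 KiB
= 9822.195 × 1,024 bytes = 10,057,927.68 bytes
1 MB = 1,000,000 bytes
10,057,927.68 / 1,000,000 = 10.06 MB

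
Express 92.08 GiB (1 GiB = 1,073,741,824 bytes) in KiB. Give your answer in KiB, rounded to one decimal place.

96,552,878.1 KiB

92.08 GiB = 92.08 × 2^30 bytes = 98,870,147,153.92 bytes
1 KiB = 1,024 bytes
98,870,147,153.92 / 1,024 = 96,552,878.1 KiB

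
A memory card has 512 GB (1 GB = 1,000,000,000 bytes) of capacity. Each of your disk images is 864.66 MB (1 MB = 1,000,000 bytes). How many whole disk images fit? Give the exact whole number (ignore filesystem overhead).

Capacity: 512 GB = 512,000,000,000 bytes
Per item: 864.66 MB = 864,660,000 bytes
⌊512,000,000,000 / 864,660,000⌋ = 592

592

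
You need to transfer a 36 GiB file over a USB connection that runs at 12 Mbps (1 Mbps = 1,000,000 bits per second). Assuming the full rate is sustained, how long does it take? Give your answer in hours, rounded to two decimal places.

7.16 hours

36 GiB = 38,654,705,664 bytes = 309,237,645,312 bits
12 Mbps = 12,000,000 bits/s
time = 309,237,645,312 / 12,000,000 = 25,769.8038 s
25,769.8038 s / 3600 = 7.16 hours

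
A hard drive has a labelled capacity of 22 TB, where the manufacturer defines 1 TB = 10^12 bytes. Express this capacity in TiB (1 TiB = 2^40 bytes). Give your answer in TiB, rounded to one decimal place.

22 TB = 22 × 10^12 bytes = 22,000,000,000,000 bytes
1 TiB = 1,099,511,627,776 bytes
22,000,000,000,000 / 1,099,511,627,776 = 20.0 TiB

20.0 TiB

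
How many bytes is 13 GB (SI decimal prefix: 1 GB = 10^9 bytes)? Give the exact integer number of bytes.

13,000,000,000 bytes

13 × 1,000,000,000 = 13,000,000,000 bytes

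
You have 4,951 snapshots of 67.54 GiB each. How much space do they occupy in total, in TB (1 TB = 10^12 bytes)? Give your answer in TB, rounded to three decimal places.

359.049 TB

Total = 4,951 × 67.54 GiB = 334390.54 GiB
= 334390.54 × 1,073,741,824 bytes = 359,049,108,347,944.96 bytes
1 TB = 1,000,000,000,000 bytes
359,049,108,347,944.96 / 1,000,000,000,000 = 359.049 TB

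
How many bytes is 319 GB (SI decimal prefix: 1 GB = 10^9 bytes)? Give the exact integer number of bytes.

319 × 1,000,000,000 = 319,000,000,000 bytes  (1 GB = 10^9 bytes)

319,000,000,000 bytes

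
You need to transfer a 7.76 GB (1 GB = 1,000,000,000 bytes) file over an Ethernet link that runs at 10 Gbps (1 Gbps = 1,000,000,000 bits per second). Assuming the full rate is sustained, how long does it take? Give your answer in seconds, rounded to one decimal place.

6.2 seconds

7.76 GB = 7,760,000,000 bytes = 62,080,000,000 bits
10 Gbps = 10,000,000,000 bits/s
time = 62,080,000,000 / 10,000,000,000 = 6.2 s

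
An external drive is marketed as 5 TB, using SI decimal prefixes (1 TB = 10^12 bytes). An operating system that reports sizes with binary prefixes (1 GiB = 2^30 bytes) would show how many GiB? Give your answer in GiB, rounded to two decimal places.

5 TB × 1,000,000,000,000 bytes/TB = 5,000,000,000,000 bytes
1 GiB = 1,073,741,824 bytes
5,000,000,000,000 / 1,073,741,824 = 4,656.61 GiB

4,656.61 GiB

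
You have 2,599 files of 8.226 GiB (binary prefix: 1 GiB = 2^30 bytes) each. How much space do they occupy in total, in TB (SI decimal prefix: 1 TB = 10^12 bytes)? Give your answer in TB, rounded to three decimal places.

22.956 TB

Total = 2,599 × 8.226 GiB = 21379.374 GiB
= 21379.374 × 1,073,741,824 bytes = 22,955,928,034,738.176 bytes
1 TB = 1,000,000,000,000 bytes
22,955,928,034,738.176 / 1,000,000,000,000 = 22.956 TB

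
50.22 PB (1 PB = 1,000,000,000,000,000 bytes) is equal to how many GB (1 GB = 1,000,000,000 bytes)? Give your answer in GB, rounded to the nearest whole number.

50,220,000 GB

50.22 PB = 50.22 × 10^15 bytes = 50,220,000,000,000,000 bytes
1 GB = 10^9 bytes = 1,000,000,000 bytes
50,220,000,000,000,000 / 1,000,000,000 = 50,220,000 GB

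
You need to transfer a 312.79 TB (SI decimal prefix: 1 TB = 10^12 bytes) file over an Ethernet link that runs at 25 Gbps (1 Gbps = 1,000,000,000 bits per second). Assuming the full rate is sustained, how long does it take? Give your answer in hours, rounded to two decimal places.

27.80 hours

312.79 TB = 312,790,000,000,000 bytes = 2,502,320,000,000,000 bits
25 Gbps = 25,000,000,000 bits/s
time = 2,502,320,000,000,000 / 25,000,000,000 = 100,092.8000 s
100,092.8000 s / 3600 = 27.80 hours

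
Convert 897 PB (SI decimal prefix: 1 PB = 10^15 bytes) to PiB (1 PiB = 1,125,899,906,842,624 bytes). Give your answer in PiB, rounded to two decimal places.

897 PB = 897 × 10^15 bytes = 897,000,000,000,000,000 bytes
1 PiB = 2^50 bytes = 1,125,899,906,842,624 bytes
897,000,000,000,000,000 / 1,125,899,906,842,624 = 796.70 PiB

796.70 PiB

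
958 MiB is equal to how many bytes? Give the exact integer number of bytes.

1,004,535,808 bytes

958 × 1,048,576 = 1,004,535,808 bytes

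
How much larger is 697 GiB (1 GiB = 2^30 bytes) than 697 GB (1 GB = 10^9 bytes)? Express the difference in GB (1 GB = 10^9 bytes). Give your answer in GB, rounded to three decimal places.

697 GiB = 697 × 1,073,741,824 = 748,398,051,328 bytes
697 GB = 697 × 1,000,000,000 = 697,000,000,000 bytes
difference = 51,398,051,328 bytes
51,398,051,328 / 1,000,000,000 = 51.398 GB

51.398 GB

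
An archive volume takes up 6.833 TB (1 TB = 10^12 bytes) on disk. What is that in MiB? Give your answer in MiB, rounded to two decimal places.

6,516,456.60 MiB

6.833 TB × 1,000,000,000,000 bytes/TB = 6,833,000,000,000 bytes
1 MiB = 1,048,576 bytes
6,833,000,000,000 / 1,048,576 = 6,516,456.60 MiB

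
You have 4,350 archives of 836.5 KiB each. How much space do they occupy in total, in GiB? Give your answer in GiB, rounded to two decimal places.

3.47 GiB

Total = 4,350 × 836.5 KiB = 3,638,775 KiB
= 3,638,775 × 1,024 bytes = 3,726,105,600 bytes
1 GiB = 1,073,741,824 bytes
3,726,105,600 / 1,073,741,824 = 3.47 GiB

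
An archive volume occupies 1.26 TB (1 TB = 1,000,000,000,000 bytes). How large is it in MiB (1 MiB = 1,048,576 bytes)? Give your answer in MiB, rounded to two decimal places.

1.26 TB = 1.26 × 10^12 bytes = 1,260,000,000,000 bytes
1 MiB = 2^20 bytes = 1,048,576 bytes
1,260,000,000,000 / 1,048,576 = 1,201,629.64 MiB

1,201,629.64 MiB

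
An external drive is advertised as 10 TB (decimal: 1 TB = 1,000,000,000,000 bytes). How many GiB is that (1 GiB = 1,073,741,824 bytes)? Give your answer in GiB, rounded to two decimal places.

9,313.23 GiB

10 TB = 10 × 10^12 bytes = 10,000,000,000,000 bytes
1 GiB = 2^30 bytes = 1,073,741,824 bytes
10,000,000,000,000 / 1,073,741,824 = 9,313.23 GiB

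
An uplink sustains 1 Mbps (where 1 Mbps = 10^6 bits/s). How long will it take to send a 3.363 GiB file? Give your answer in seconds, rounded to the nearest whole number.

3.363 GiB = 3,610,993,754.112 bytes = 28,887,950,032.896 bits
1 Mbps = 1,000,000 bits/s
time = 28,887,950,032.896 / 1,000,000 = 28,888 s

28,888 seconds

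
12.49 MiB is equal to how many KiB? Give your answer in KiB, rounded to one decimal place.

12,789.8 KiB

12.49 MiB = 12.49 × 2^20 bytes = 13,096,714.24 bytes
1 KiB = 2^10 bytes = 1,024 bytes
13,096,714.24 / 1,024 = 12,789.8 KiB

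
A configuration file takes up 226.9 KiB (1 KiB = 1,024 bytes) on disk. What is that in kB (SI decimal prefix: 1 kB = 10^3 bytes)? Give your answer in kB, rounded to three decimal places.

232.346 kB

226.9 KiB = 226.9 × 2^10 bytes = 232,345.6 bytes
1 kB = 1,000 bytes
232,345.6 / 1,000 = 232.346 kB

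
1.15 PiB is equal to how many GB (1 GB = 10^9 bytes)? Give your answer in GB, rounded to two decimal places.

1.15 PiB × 1,125,899,906,842,624 bytes/PiB = 1,294,784,892,869,017.6 bytes
1 GB = 10^9 bytes = 1,000,000,000 bytes
1,294,784,892,869,017.6 / 1,000,000,000 = 1,294,784.89 GB

1,294,784.89 GB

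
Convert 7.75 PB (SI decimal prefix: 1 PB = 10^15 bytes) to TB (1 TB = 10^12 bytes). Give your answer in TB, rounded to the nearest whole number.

7.75 PB = 7.75 × 10^15 bytes = 7,750,000,000,000,000 bytes
1 TB = 10^12 bytes = 1,000,000,000,000 bytes
7,750,000,000,000,000 / 1,000,000,000,000 = 7,750 TB

7,750 TB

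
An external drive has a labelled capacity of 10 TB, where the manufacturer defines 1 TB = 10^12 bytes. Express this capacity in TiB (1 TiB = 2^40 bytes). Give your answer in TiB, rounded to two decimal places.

10 TB = 10 × 10^12 bytes = 10,000,000,000,000 bytes
1 TiB = 2^40 bytes = 1,099,511,627,776 bytes
10,000,000,000,000 / 1,099,511,627,776 = 9.09 TiB

9.09 TiB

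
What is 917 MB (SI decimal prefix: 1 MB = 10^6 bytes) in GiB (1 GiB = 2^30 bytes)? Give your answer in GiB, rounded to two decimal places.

917 MB × 1,000,000 bytes/MB = 917,000,000 bytes
1 GiB = 2^30 bytes = 1,073,741,824 bytes
917,000,000 / 1,073,741,824 = 0.85 GiB

0.85 GiB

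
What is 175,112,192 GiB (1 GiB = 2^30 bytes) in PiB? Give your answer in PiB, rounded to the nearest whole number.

175,112,192 GiB × 1,073,741,824 bytes/GiB = 188,025,284,442,718,208 bytes
1 PiB = 1,125,899,906,842,624 bytes
188,025,284,442,718,208 / 1,125,899,906,842,624 = 167 PiB

167 PiB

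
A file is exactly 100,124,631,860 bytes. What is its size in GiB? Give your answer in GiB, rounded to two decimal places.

100,124,631,860 bytes given.
1 GiB = 2^30 bytes = 1,073,741,824 bytes
100,124,631,860 / 1,073,741,824 = 93.25 GiB

93.25 GiB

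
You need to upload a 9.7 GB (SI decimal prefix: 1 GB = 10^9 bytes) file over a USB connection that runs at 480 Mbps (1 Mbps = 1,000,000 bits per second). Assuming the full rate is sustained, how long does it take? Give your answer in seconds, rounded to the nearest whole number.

9.7 GB = 9,700,000,000 bytes = 77,600,000,000 bits
480 Mbps = 480,000,000 bits/s
time = 77,600,000,000 / 480,000,000 = 162 s

162 seconds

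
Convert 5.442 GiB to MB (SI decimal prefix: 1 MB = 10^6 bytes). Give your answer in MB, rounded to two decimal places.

5.442 GiB × 1,073,741,824 bytes/GiB = 5,843,303,006.208 bytes
1 MB = 1,000,000 bytes
5,843,303,006.208 / 1,000,000 = 5,843.30 MB

5,843.30 MB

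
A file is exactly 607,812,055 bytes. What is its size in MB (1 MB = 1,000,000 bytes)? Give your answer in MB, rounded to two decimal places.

607.81 MB

607,812,055 bytes given.
1 MB = 10^6 bytes = 1,000,000 bytes
607,812,055 / 1,000,000 = 607.81 MB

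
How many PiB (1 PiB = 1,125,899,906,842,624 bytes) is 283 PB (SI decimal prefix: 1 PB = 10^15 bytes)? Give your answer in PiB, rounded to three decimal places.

283 PB = 283 × 10^15 bytes = 283,000,000,000,000,000 bytes
1 PiB = 2^50 bytes = 1,125,899,906,842,624 bytes
283,000,000,000,000,000 / 1,125,899,906,842,624 = 251.354 PiB

251.354 PiB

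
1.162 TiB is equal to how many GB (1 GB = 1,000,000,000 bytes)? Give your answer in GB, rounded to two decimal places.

1,277.63 GB

1.162 TiB × 1,099,511,627,776 bytes/TiB = 1,277,632,511,475.712 bytes
1 GB = 10^9 bytes = 1,000,000,000 bytes
1,277,632,511,475.712 / 1,000,000,000 = 1,277.63 GB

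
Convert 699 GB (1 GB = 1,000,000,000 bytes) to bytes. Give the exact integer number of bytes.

699,000,000,000 bytes

699 × 1,000,000,000 = 699,000,000,000 bytes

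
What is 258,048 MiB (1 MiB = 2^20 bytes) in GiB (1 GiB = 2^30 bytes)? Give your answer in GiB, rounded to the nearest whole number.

252 GiB

258,048 MiB × 1,048,576 bytes/MiB = 270,582,939,648 bytes
1 GiB = 1,073,741,824 bytes
270,582,939,648 / 1,073,741,824 = 252 GiB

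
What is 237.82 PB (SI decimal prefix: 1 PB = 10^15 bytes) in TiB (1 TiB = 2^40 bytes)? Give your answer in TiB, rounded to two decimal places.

216,296.03 TiB

237.82 PB × 1,000,000,000,000,000 bytes/PB = 237,820,000,000,000,000 bytes
1 TiB = 2^40 bytes = 1,099,511,627,776 bytes
237,820,000,000,000,000 / 1,099,511,627,776 = 216,296.03 TiB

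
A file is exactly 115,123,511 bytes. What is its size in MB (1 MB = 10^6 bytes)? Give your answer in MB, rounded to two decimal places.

115.12 MB

115,123,511 bytes given.
1 MB = 10^6 bytes = 1,000,000 bytes
115,123,511 / 1,000,000 = 115.12 MB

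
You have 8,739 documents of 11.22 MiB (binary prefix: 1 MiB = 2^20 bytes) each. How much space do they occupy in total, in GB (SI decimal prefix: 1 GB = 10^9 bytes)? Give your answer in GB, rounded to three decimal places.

102.815 GB

Total = 8,739 × 11.22 MiB = 98051.58 MiB
= 98051.58 × 1,048,576 bytes = 102,814,533,550.08 bytes
1 GB = 1,000,000,000 bytes
102,814,533,550.08 / 1,000,000,000 = 102.815 GB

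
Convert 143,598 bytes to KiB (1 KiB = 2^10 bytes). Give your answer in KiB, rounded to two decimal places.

143,598 bytes given.
1 KiB = 1,024 bytes
143,598 / 1,024 = 140.23 KiB

140.23 KiB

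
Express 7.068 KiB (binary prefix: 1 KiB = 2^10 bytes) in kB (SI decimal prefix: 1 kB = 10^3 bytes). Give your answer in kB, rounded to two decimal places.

7.068 KiB = 7.068 × 2^10 bytes = 7,237.632 bytes
1 kB = 1,000 bytes
7,237.632 / 1,000 = 7.24 kB

7.24 kB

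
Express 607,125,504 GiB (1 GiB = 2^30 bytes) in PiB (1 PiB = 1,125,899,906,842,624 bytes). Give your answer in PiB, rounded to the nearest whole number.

607,125,504 GiB = 607,125,504 × 2^30 bytes = 651,896,046,061,879,296 bytes
1 PiB = 2^50 bytes = 1,125,899,906,842,624 bytes
651,896,046,061,879,296 / 1,125,899,906,842,624 = 579 PiB

579 PiB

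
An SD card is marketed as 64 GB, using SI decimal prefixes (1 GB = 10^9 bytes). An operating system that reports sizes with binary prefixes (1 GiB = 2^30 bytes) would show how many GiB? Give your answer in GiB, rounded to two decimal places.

64 GB = 64 × 10^9 bytes = 64,000,000,000 bytes
1 GiB = 1,073,741,824 bytes
64,000,000,000 / 1,073,741,824 = 59.60 GiB

59.60 GiB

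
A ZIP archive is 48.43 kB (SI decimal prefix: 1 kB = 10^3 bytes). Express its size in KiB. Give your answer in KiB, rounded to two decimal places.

48.43 kB = 48.43 × 10^3 bytes = 48,430 bytes
1 KiB = 2^10 bytes = 1,024 bytes
48,430 / 1,024 = 47.29 KiB

47.29 KiB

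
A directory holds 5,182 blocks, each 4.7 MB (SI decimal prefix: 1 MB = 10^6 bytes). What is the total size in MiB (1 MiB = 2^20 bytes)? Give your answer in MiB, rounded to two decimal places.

Total = 5,182 × 4.7 MB = 24355.4 MB
= 24355.4 × 1,000,000 bytes = 24,355,400,000 bytes
1 MiB = 1,048,576 bytes
24,355,400,000 / 1,048,576 = 23,227.12 MiB

23,227.12 MiB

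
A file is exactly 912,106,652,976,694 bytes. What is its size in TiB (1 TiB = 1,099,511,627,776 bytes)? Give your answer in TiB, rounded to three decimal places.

829.556 TiB

912,106,652,976,694 bytes given.
1 TiB = 2^40 bytes = 1,099,511,627,776 bytes
912,106,652,976,694 / 1,099,511,627,776 = 829.556 TiB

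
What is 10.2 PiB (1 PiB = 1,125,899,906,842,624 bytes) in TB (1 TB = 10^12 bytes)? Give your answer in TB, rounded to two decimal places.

10.2 PiB × 1,125,899,906,842,624 bytes/PiB = 11,484,179,049,794,764.8 bytes
1 TB = 1,000,000,000,000 bytes
11,484,179,049,794,764.8 / 1,000,000,000,000 = 11,484.18 TB

11,484.18 TB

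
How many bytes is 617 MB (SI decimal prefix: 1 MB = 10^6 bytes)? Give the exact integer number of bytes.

617 × 1,000,000 = 617,000,000 bytes

617,000,000 bytes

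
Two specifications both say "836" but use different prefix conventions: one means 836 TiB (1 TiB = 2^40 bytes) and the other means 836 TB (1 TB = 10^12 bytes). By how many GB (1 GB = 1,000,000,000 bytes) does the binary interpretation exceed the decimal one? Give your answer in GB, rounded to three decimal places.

836 TiB = 836 × 1,099,511,627,776 = 919,191,720,820,736 bytes
836 TB = 836 × 1,000,000,000,000 = 836,000,000,000,000 bytes
difference = 83,191,720,820,736 bytes
83,191,720,820,736 / 1,000,000,000 = 83,191.721 GB

83,191.721 GB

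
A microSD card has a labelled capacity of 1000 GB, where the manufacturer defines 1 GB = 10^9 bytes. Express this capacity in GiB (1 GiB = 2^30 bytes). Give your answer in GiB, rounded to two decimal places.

1000 GB = 1000 × 10^9 bytes = 1,000,000,000,000 bytes
1 GiB = 2^30 bytes = 1,073,741,824 bytes
1,000,000,000,000 / 1,073,741,824 = 931.32 GiB

931.32 GiB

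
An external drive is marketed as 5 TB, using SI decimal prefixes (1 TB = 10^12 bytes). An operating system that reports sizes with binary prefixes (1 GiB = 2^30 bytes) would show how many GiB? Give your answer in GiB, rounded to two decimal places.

5 TB = 5 × 10^12 bytes = 5,000,000,000,000 bytes
1 GiB = 1,073,741,824 bytes
5,000,000,000,000 / 1,073,741,824 = 4,656.61 GiB

4,656.61 GiB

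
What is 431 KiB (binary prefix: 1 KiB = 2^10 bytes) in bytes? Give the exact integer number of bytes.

431 × 1,024 = 441,344 bytes  (1 KiB = 2^10 bytes)

441,344 bytes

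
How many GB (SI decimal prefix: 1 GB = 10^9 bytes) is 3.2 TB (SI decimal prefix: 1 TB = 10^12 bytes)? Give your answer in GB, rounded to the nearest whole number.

3,200 GB

3.2 TB = 3.2 × 10^12 bytes = 3,200,000,000,000 bytes
1 GB = 1,000,000,000 bytes
3,200,000,000,000 / 1,000,000,000 = 3,200 GB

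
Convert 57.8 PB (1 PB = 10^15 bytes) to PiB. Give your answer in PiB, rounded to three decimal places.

51.337 PiB

57.8 PB = 57.8 × 10^15 bytes = 57,800,000,000,000,000 bytes
1 PiB = 1,125,899,906,842,624 bytes
57,800,000,000,000,000 / 1,125,899,906,842,624 = 51.337 PiB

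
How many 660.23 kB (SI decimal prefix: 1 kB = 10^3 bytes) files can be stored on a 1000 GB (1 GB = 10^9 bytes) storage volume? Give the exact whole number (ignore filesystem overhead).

1,514,623

Capacity: 1000 GB = 1,000,000,000,000 bytes
Per item: 660.23 kB = 660,230 bytes
⌊1,000,000,000,000 / 660,230⌋ = 1,514,623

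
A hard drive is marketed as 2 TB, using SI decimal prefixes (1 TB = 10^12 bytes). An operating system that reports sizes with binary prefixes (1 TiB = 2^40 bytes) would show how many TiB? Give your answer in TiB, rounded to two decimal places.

2 TB = 2 × 10^12 bytes = 2,000,000,000,000 bytes
1 TiB = 1,099,511,627,776 bytes
2,000,000,000,000 / 1,099,511,627,776 = 1.82 TiB

1.82 TiB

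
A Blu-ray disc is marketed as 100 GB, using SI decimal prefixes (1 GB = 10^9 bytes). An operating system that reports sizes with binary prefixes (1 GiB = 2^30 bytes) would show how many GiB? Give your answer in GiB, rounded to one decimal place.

100 GB × 1,000,000,000 bytes/GB = 100,000,000,000 bytes
1 GiB = 2^30 bytes = 1,073,741,824 bytes
100,000,000,000 / 1,073,741,824 = 93.1 GiB

93.1 GiB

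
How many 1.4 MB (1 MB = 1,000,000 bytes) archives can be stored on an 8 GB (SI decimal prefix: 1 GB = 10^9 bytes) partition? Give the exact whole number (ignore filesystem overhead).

Capacity: 8 GB = 8,000,000,000 bytes
Per item: 1.4 MB = 1,400,000 bytes
⌊8,000,000,000 / 1,400,000⌋ = 5,714

5,714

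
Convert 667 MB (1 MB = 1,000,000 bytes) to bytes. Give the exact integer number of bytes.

667 × 1,000,000 = 667,000,000 bytes  (1 MB = 10^6 bytes)

667,000,000 bytes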